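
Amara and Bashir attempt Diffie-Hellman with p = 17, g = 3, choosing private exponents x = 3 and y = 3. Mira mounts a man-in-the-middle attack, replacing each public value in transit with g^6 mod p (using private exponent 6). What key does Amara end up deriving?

9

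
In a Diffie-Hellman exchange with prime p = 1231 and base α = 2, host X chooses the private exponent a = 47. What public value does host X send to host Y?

Public value = 2^47 (mod 1231).
2^1 ≡ 2 (mod 1231)
2^2 = (2^1)^2 ≡ 2^2 = 4 ≡ 4 (mod 1231)
2^4 = (2^2)^2 ≡ 4^2 = 16 ≡ 16 (mod 1231)
2^8 = (2^4)^2 ≡ 16^2 = 256 ≡ 256 (mod 1231)
2^16 = (2^8)^2 ≡ 256^2 = 65536 ≡ 293 (mod 1231)
2^32 = (2^16)^2 ≡ 293^2 = 85849 ≡ 910 (mod 1231)
2^47 = 2^32 · 2^8 · 2^4 · 2^2 · 2^1 ≡ 910 · 256 · 16 · 4 · 2 ≡ 367 (mod 1231).

367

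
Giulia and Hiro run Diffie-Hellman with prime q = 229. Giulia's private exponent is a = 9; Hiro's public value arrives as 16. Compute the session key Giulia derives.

57

Shared key K = 16^9 mod 229.
16^1 ≡ 16 (mod 229)
16^2 = (16^1)^2 ≡ 16^2 = 256 ≡ 27 (mod 229)
16^4 = (16^2)^2 ≡ 27^2 = 729 ≡ 42 (mod 229)
16^8 = (16^4)^2 ≡ 42^2 = 1764 ≡ 161 (mod 229)
16^9 = 16^8 · 16^1 ≡ 161 · 16 ≡ 57 (mod 229).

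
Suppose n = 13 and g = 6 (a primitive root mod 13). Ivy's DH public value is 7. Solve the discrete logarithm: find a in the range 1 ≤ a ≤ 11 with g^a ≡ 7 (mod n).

Try successive powers of 6 modulo 13:
6^1 ≡ 6
6^2 ≡ 10
6^3 ≡ 8
6^4 ≡ 9
6^5 ≡ 2
6^6 ≡ 12
6^7 ≡ 7
Found: a = 7.

7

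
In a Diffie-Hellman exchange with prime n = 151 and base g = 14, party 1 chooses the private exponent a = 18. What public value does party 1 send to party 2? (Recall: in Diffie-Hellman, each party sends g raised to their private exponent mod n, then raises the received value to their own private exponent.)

127

Public value = 14^18 mod 151.
14^1 ≡ 14 (mod 151)
14^2 = (14^1)^2 ≡ 14^2 = 196 ≡ 45 (mod 151)
14^4 = (14^2)^2 ≡ 45^2 = 2025 ≡ 62 (mod 151)
14^8 = (14^4)^2 ≡ 62^2 = 3844 ≡ 69 (mod 151)
14^16 = (14^8)^2 ≡ 69^2 = 4761 ≡ 80 (mod 151)
14^18 = 14^16 · 14^2 ≡ 80 · 45 ≡ 127 (mod 151).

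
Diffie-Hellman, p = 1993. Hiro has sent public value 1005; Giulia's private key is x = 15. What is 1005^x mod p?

Shared key K = 1005^15 mod 1993.
1005^1 ≡ 1005 (mod 1993)
1005^2 = (1005^1)^2 ≡ 1005^2 = 1010025 ≡ 1567 (mod 1993)
1005^4 = (1005^2)^2 ≡ 1567^2 = 2455489 ≡ 113 (mod 1993)
1005^8 = (1005^4)^2 ≡ 113^2 = 12769 ≡ 811 (mod 1993)
1005^15 = 1005^8 · 1005^4 · 1005^2 · 1005^1 ≡ 811 · 113 · 1567 · 1005 ≡ 1176 (mod 1993).

1176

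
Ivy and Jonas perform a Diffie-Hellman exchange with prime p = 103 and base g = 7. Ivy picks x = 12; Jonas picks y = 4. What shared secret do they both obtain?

Ivy sends A = g^x mod p = 7^12 mod 103.
7^1 ≡ 7 (mod 103)
7^2 = (7^1)^2 ≡ 7^2 = 49 ≡ 49 (mod 103)
7^4 = (7^2)^2 ≡ 49^2 = 2401 ≡ 32 (mod 103)
7^8 = (7^4)^2 ≡ 32^2 = 1024 ≡ 97 (mod 103)
7^12 = 7^8 · 7^4 ≡ 97 · 32 ≡ 14 (mod 103).
So A = 14. Jonas then computes K = A^y mod p = 14^4 mod 103.
14^1 ≡ 14 (mod 103)
14^2 = (14^1)^2 ≡ 14^2 = 196 ≡ 93 (mod 103)
14^4 = (14^2)^2 ≡ 93^2 = 8649 ≡ 100 (mod 103)

100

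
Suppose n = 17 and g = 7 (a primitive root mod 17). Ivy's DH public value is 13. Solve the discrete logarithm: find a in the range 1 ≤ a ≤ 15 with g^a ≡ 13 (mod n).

12

Try successive powers of 7 modulo 17:
7^1 ≡ 7
7^2 ≡ 15
7^3 ≡ 3
7^4 ≡ 4
7^5 ≡ 11
7^6 ≡ 9
7^7 ≡ 12
7^8 ≡ 16
7^9 ≡ 10
7^10 ≡ 2
7^11 ≡ 14
7^12 ≡ 13
Found: a = 12.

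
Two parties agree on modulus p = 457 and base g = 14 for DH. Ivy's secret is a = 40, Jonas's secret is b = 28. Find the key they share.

Jonas sends B = g^b mod p = 14^28 mod 457.
14^1 ≡ 14 (mod 457)
14^2 = (14^1)^2 ≡ 14^2 = 196 ≡ 196 (mod 457)
14^4 = (14^2)^2 ≡ 196^2 = 38416 ≡ 28 (mod 457)
14^8 = (14^4)^2 ≡ 28^2 = 784 ≡ 327 (mod 457)
14^16 = (14^8)^2 ≡ 327^2 = 106929 ≡ 448 (mod 457)
14^28 = 14^16 · 14^8 · 14^4 ≡ 448 · 327 · 28 ≡ 313 (mod 457).
So B = 313. Ivy then computes K = B^a mod p = 313^40 mod 457.
313^1 ≡ 313 (mod 457)
313^2 = (313^1)^2 ≡ 313^2 = 97969 ≡ 171 (mod 457)
313^4 = (313^2)^2 ≡ 171^2 = 29241 ≡ 450 (mod 457)
313^8 = (313^4)^2 ≡ 450^2 = 202500 ≡ 49 (mod 457)
313^16 = (313^8)^2 ≡ 49^2 = 2401 ≡ 116 (mod 457)
313^32 = (313^16)^2 ≡ 116^2 = 13456 ≡ 203 (mod 457)
313^40 = 313^32 · 313^8 ≡ 203 · 49 ≡ 350 (mod 457).

350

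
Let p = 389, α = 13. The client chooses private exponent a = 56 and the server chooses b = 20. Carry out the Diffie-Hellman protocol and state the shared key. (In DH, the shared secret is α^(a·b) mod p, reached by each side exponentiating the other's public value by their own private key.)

223

The server sends B = α^b mod p = 13^20 mod 389.
13^1 ≡ 13 (mod 389)
13^2 = (13^1)^2 ≡ 13^2 = 169 ≡ 169 (mod 389)
13^4 = (13^2)^2 ≡ 169^2 = 28561 ≡ 164 (mod 389)
13^8 = (13^4)^2 ≡ 164^2 = 26896 ≡ 55 (mod 389)
13^16 = (13^8)^2 ≡ 55^2 = 3025 ≡ 302 (mod 389)
13^20 = 13^16 · 13^4 ≡ 302 · 164 ≡ 125 (mod 389).
So B = 125. The client then computes K = B^a mod p = 125^56 mod 389.
125^1 ≡ 125 (mod 389)
125^2 = (125^1)^2 ≡ 125^2 = 15625 ≡ 65 (mod 389)
125^4 = (125^2)^2 ≡ 65^2 = 4225 ≡ 335 (mod 389)
125^8 = (125^4)^2 ≡ 335^2 = 112225 ≡ 193 (mod 389)
125^16 = (125^8)^2 ≡ 193^2 = 37249 ≡ 294 (mod 389)
125^32 = (125^16)^2 ≡ 294^2 = 86436 ≡ 78 (mod 389)
125^56 = 125^32 · 125^16 · 125^8 ≡ 78 · 294 · 193 ≡ 223 (mod 389).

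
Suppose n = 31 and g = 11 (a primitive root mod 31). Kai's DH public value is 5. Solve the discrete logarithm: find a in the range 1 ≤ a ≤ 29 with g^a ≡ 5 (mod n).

10

Try successive powers of 11 modulo 31:
11^1 ≡ 11
11^2 ≡ 28
11^3 ≡ 29
11^4 ≡ 9
11^5 ≡ 6
11^6 ≡ 4
11^7 ≡ 13
11^8 ≡ 19
11^9 ≡ 23
11^10 ≡ 5
Found: a = 10.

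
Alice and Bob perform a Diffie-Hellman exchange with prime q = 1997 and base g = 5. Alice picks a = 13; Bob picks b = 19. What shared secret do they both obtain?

542

Bob sends B = g^b mod q = 5^19 mod 1997.
5^1 ≡ 5 (mod 1997)
5^2 = (5^1)^2 ≡ 5^2 = 25 ≡ 25 (mod 1997)
5^4 = (5^2)^2 ≡ 25^2 = 625 ≡ 625 (mod 1997)
5^8 = (5^4)^2 ≡ 625^2 = 390625 ≡ 1210 (mod 1997)
5^16 = (5^8)^2 ≡ 1210^2 = 1464100 ≡ 299 (mod 1997)
5^19 = 5^16 · 5^2 · 5^1 ≡ 299 · 25 · 5 ≡ 1429 (mod 1997).
So B = 1429. Alice then computes K = B^a mod q = 1429^13 mod 1997.
1429^1 ≡ 1429 (mod 1997)
1429^2 = (1429^1)^2 ≡ 1429^2 = 2042041 ≡ 1107 (mod 1997)
1429^4 = (1429^2)^2 ≡ 1107^2 = 1225449 ≡ 1288 (mod 1997)
1429^8 = (1429^4)^2 ≡ 1288^2 = 1658944 ≡ 1434 (mod 1997)
1429^13 = 1429^8 · 1429^4 · 1429^1 ≡ 1434 · 1288 · 1429 ≡ 542 (mod 1997).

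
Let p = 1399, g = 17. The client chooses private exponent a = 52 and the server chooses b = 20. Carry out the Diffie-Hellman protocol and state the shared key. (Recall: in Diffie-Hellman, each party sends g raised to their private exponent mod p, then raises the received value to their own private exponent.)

The server sends B = g^b mod p = 17^20 mod 1399.
17^1 ≡ 17 (mod 1399)
17^2 = (17^1)^2 ≡ 17^2 = 289 ≡ 289 (mod 1399)
17^4 = (17^2)^2 ≡ 289^2 = 83521 ≡ 980 (mod 1399)
17^8 = (17^4)^2 ≡ 980^2 = 960400 ≡ 686 (mod 1399)
17^16 = (17^8)^2 ≡ 686^2 = 470596 ≡ 532 (mod 1399)
17^20 = 17^16 · 17^4 ≡ 532 · 980 ≡ 932 (mod 1399).
So B = 932. The client then computes K = B^a mod p = 932^52 mod 1399.
932^1 ≡ 932 (mod 1399)
932^2 = (932^1)^2 ≡ 932^2 = 868624 ≡ 1244 (mod 1399)
932^4 = (932^2)^2 ≡ 1244^2 = 1547536 ≡ 242 (mod 1399)
932^8 = (932^4)^2 ≡ 242^2 = 58564 ≡ 1205 (mod 1399)
932^16 = (932^8)^2 ≡ 1205^2 = 1452025 ≡ 1262 (mod 1399)
932^32 = (932^16)^2 ≡ 1262^2 = 1592644 ≡ 582 (mod 1399)
932^52 = 932^32 · 932^16 · 932^4 ≡ 582 · 1262 · 242 ≡ 779 (mod 1399).

779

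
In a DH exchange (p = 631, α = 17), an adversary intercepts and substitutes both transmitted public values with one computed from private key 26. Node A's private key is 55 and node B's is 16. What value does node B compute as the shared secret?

Node B receives an adversary's public value M = 17^26 mod 631 instead of the honest one.
17^1 ≡ 17 (mod 631)
17^2 = (17^1)^2 ≡ 17^2 = 289 ≡ 289 (mod 631)
17^4 = (17^2)^2 ≡ 289^2 = 83521 ≡ 229 (mod 631)
17^8 = (17^4)^2 ≡ 229^2 = 52441 ≡ 68 (mod 631)
17^16 = (17^8)^2 ≡ 68^2 = 4624 ≡ 207 (mod 631)
17^26 = 17^16 · 17^8 · 17^2 ≡ 207 · 68 · 289 ≡ 538 (mod 631).
So M = 538. Node B computes K = M^16 mod 631.
538^1 ≡ 538 (mod 631)
538^2 = (538^1)^2 ≡ 538^2 = 289444 ≡ 446 (mod 631)
538^4 = (538^2)^2 ≡ 446^2 = 198916 ≡ 151 (mod 631)
538^8 = (538^4)^2 ≡ 151^2 = 22801 ≡ 85 (mod 631)
538^16 = (538^8)^2 ≡ 85^2 = 7225 ≡ 284 (mod 631)

284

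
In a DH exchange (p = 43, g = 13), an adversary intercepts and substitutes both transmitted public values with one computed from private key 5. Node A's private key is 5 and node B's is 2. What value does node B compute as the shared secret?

Node B receives an adversary's public value M = 13^5 mod 43 instead of the honest one.
13^1 ≡ 13 (mod 43)
13^2 = (13^1)^2 ≡ 13^2 = 169 ≡ 40 (mod 43)
13^4 = (13^2)^2 ≡ 40^2 = 1600 ≡ 9 (mod 43)
13^5 = 13^4 · 13^1 ≡ 9 · 13 ≡ 31 (mod 43).
So M = 31. Node B computes K = M^2 mod 43.
31^1 ≡ 31 (mod 43)
31^2 = (31^1)^2 ≡ 31^2 = 961 ≡ 15 (mod 43)

15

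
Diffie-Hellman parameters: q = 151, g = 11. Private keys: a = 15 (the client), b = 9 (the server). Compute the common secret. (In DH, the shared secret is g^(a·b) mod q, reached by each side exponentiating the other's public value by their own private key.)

19

The client sends A = g^a mod q = 11^15 mod 151.
11^1 ≡ 11 (mod 151)
11^2 = (11^1)^2 ≡ 11^2 = 121 ≡ 121 (mod 151)
11^4 = (11^2)^2 ≡ 121^2 = 14641 ≡ 145 (mod 151)
11^8 = (11^4)^2 ≡ 145^2 = 21025 ≡ 36 (mod 151)
11^15 = 11^8 · 11^4 · 11^2 · 11^1 ≡ 36 · 145 · 121 · 11 ≡ 8 (mod 151).
So A = 8. The server then computes K = A^b mod q = 8^9 mod 151.
8^1 ≡ 8 (mod 151)
8^2 = (8^1)^2 ≡ 8^2 = 64 ≡ 64 (mod 151)
8^4 = (8^2)^2 ≡ 64^2 = 4096 ≡ 19 (mod 151)
8^8 = (8^4)^2 ≡ 19^2 = 361 ≡ 59 (mod 151)
8^9 = 8^8 · 8^1 ≡ 59 · 8 ≡ 19 (mod 151).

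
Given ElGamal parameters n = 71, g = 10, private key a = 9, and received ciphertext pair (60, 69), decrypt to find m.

Shared mask s = c₁^a mod n = 60^9 mod 71.
60^1 ≡ 60 (mod 71)
60^2 = (60^1)^2 ≡ 60^2 = 3600 ≡ 50 (mod 71)
60^4 = (60^2)^2 ≡ 50^2 = 2500 ≡ 15 (mod 71)
60^8 = (60^4)^2 ≡ 15^2 = 225 ≡ 12 (mod 71)
60^9 = 60^8 · 60^1 ≡ 12 · 60 ≡ 10 (mod 71).
So s = 10; s⁻¹ ≡ 64 (mod 71).
m = c₂ · s⁻¹ mod 71 = 69 · 64 mod 71 = 14.

14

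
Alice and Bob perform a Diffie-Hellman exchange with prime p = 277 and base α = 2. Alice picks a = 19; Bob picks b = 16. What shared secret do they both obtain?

Bob sends B = α^b mod p = 2^16 mod 277.
2^1 ≡ 2 (mod 277)
2^2 = (2^1)^2 ≡ 2^2 = 4 ≡ 4 (mod 277)
2^4 = (2^2)^2 ≡ 4^2 = 16 ≡ 16 (mod 277)
2^8 = (2^4)^2 ≡ 16^2 = 256 ≡ 256 (mod 277)
2^16 = (2^8)^2 ≡ 256^2 = 65536 ≡ 164 (mod 277)
So B = 164. Alice then computes K = B^a mod p = 164^19 mod 277.
164^1 ≡ 164 (mod 277)
164^2 = (164^1)^2 ≡ 164^2 = 26896 ≡ 27 (mod 277)
164^4 = (164^2)^2 ≡ 27^2 = 729 ≡ 175 (mod 277)
164^8 = (164^4)^2 ≡ 175^2 = 30625 ≡ 155 (mod 277)
164^16 = (164^8)^2 ≡ 155^2 = 24025 ≡ 203 (mod 277)
164^19 = 164^16 · 164^2 · 164^1 ≡ 203 · 27 · 164 ≡ 19 (mod 277).

19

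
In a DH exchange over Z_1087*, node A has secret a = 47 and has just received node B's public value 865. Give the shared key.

Shared key K = 865^47 mod 1087.
865^1 ≡ 865 (mod 1087)
865^2 = (865^1)^2 ≡ 865^2 = 748225 ≡ 369 (mod 1087)
865^4 = (865^2)^2 ≡ 369^2 = 136161 ≡ 286 (mod 1087)
865^8 = (865^4)^2 ≡ 286^2 = 81796 ≡ 271 (mod 1087)
865^16 = (865^8)^2 ≡ 271^2 = 73441 ≡ 612 (mod 1087)
865^32 = (865^16)^2 ≡ 612^2 = 374544 ≡ 616 (mod 1087)
865^47 = 865^32 · 865^8 · 865^4 · 865^2 · 865^1 ≡ 616 · 271 · 286 · 369 · 865 ≡ 799 (mod 1087).

799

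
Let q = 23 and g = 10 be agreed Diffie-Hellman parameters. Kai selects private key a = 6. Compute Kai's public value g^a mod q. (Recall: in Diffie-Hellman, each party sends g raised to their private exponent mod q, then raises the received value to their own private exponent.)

Public value = 10^6 mod 23.
10^1 ≡ 10 (mod 23)
10^2 = (10^1)^2 ≡ 10^2 = 100 ≡ 8 (mod 23)
10^4 = (10^2)^2 ≡ 8^2 = 64 ≡ 18 (mod 23)
10^6 = 10^4 · 10^2 ≡ 18 · 8 ≡ 6 (mod 23).

6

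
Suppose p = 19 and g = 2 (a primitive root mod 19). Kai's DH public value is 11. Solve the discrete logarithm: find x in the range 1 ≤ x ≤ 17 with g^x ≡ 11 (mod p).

12

Try successive powers of 2 modulo 19:
2^1 ≡ 2
2^2 ≡ 4
2^3 ≡ 8
2^4 ≡ 16
2^5 ≡ 13
2^6 ≡ 7
2^7 ≡ 14
2^8 ≡ 9
2^9 ≡ 18
2^10 ≡ 17
2^11 ≡ 15
2^12 ≡ 11
Found: x = 12.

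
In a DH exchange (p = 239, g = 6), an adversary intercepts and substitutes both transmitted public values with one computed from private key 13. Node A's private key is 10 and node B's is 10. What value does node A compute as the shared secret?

Node A receives an adversary's public value M = 6^13 mod 239 instead of the honest one.
6^1 ≡ 6 (mod 239)
6^2 = (6^1)^2 ≡ 6^2 = 36 ≡ 36 (mod 239)
6^4 = (6^2)^2 ≡ 36^2 = 1296 ≡ 101 (mod 239)
6^8 = (6^4)^2 ≡ 101^2 = 10201 ≡ 163 (mod 239)
6^13 = 6^8 · 6^4 · 6^1 ≡ 163 · 101 · 6 ≡ 71 (mod 239).
So M = 71. Node A computes K = M^10 mod 239.
71^1 ≡ 71 (mod 239)
71^2 = (71^1)^2 ≡ 71^2 = 5041 ≡ 22 (mod 239)
71^4 = (71^2)^2 ≡ 22^2 = 484 ≡ 6 (mod 239)
71^8 = (71^4)^2 ≡ 6^2 = 36 ≡ 36 (mod 239)
71^10 = 71^8 · 71^2 ≡ 36 · 22 ≡ 75 (mod 239).

75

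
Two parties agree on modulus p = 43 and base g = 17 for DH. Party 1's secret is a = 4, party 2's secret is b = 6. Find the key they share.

Party 1 sends A = g^a mod p = 17^4 mod 43.
17^1 ≡ 17 (mod 43)
17^2 = (17^1)^2 ≡ 17^2 = 289 ≡ 31 (mod 43)
17^4 = (17^2)^2 ≡ 31^2 = 961 ≡ 15 (mod 43)
So A = 15. Party 2 then computes K = A^b mod p = 15^6 mod 43.
15^1 ≡ 15 (mod 43)
15^2 = (15^1)^2 ≡ 15^2 = 225 ≡ 10 (mod 43)
15^4 = (15^2)^2 ≡ 10^2 = 100 ≡ 14 (mod 43)
15^6 = 15^4 · 15^2 ≡ 14 · 10 ≡ 11 (mod 43).

11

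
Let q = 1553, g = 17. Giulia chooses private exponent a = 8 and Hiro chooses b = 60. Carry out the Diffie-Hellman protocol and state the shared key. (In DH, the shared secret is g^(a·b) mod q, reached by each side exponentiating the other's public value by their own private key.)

Hiro sends B = g^b mod q = 17^60 mod 1553.
17^1 ≡ 17 (mod 1553)
17^2 = (17^1)^2 ≡ 17^2 = 289 ≡ 289 (mod 1553)
17^4 = (17^2)^2 ≡ 289^2 = 83521 ≡ 1212 (mod 1553)
17^8 = (17^4)^2 ≡ 1212^2 = 1468944 ≡ 1359 (mod 1553)
17^16 = (17^8)^2 ≡ 1359^2 = 1846881 ≡ 364 (mod 1553)
17^32 = (17^16)^2 ≡ 364^2 = 132496 ≡ 491 (mod 1553)
17^60 = 17^32 · 17^16 · 17^8 · 17^4 ≡ 491 · 364 · 1359 · 1212 ≡ 131 (mod 1553).
So B = 131. Giulia then computes K = B^a mod q = 131^8 mod 1553.
131^1 ≡ 131 (mod 1553)
131^2 = (131^1)^2 ≡ 131^2 = 17161 ≡ 78 (mod 1553)
131^4 = (131^2)^2 ≡ 78^2 = 6084 ≡ 1425 (mod 1553)
131^8 = (131^4)^2 ≡ 1425^2 = 2030625 ≡ 854 (mod 1553)

854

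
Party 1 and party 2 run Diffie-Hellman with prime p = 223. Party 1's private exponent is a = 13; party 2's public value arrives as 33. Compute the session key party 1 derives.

Shared key K = 33^13 mod 223.
33^1 ≡ 33 (mod 223)
33^2 = (33^1)^2 ≡ 33^2 = 1089 ≡ 197 (mod 223)
33^4 = (33^2)^2 ≡ 197^2 = 38809 ≡ 7 (mod 223)
33^8 = (33^4)^2 ≡ 7^2 = 49 ≡ 49 (mod 223)
33^13 = 33^8 · 33^4 · 33^1 ≡ 49 · 7 · 33 ≡ 169 (mod 223).

169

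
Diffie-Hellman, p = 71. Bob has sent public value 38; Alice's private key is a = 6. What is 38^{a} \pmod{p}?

Shared key K = 38^6 mod 71.
38^1 ≡ 38 (mod 71)
38^2 = (38^1)^2 ≡ 38^2 = 1444 ≡ 24 (mod 71)
38^4 = (38^2)^2 ≡ 24^2 = 576 ≡ 8 (mod 71)
38^6 = 38^4 · 38^2 ≡ 8 · 24 ≡ 50 (mod 71).

50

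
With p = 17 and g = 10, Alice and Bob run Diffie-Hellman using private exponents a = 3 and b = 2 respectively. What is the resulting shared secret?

9

Bob sends B = g^b mod p = 10^2 mod 17.
10^1 ≡ 10 (mod 17)
10^2 = (10^1)^2 ≡ 10^2 = 100 ≡ 15 (mod 17)
So B = 15. Alice then computes K = B^a mod p = 15^3 mod 17.
15^1 ≡ 15 (mod 17)
15^2 = (15^1)^2 ≡ 15^2 = 225 ≡ 4 (mod 17)
15^3 = 15^2 · 15^1 ≡ 4 · 15 ≡ 9 (mod 17).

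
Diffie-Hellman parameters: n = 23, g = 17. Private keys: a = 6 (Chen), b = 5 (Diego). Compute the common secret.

18

Chen sends A = g^a mod n = 17^6 mod 23.
17^1 ≡ 17 (mod 23)
17^2 = (17^1)^2 ≡ 17^2 = 289 ≡ 13 (mod 23)
17^4 = (17^2)^2 ≡ 13^2 = 169 ≡ 8 (mod 23)
17^6 = 17^4 · 17^2 ≡ 8 · 13 ≡ 12 (mod 23).
So A = 12. Diego then computes K = A^b mod n = 12^5 mod 23.
12^1 ≡ 12 (mod 23)
12^2 = (12^1)^2 ≡ 12^2 = 144 ≡ 6 (mod 23)
12^4 = (12^2)^2 ≡ 6^2 = 36 ≡ 13 (mod 23)
12^5 = 12^4 · 12^1 ≡ 13 · 12 ≡ 18 (mod 23).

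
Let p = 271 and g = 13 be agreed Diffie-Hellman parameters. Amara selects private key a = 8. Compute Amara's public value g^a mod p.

Public value = 13^8 mod 271.
13^1 ≡ 13 (mod 271)
13^2 = (13^1)^2 ≡ 13^2 = 169 ≡ 169 (mod 271)
13^4 = (13^2)^2 ≡ 169^2 = 28561 ≡ 106 (mod 271)
13^8 = (13^4)^2 ≡ 106^2 = 11236 ≡ 125 (mod 271)

125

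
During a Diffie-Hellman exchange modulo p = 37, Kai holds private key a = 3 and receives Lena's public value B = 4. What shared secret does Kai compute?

Shared key K = 4^3 mod 37.
4^1 ≡ 4 (mod 37)
4^2 = (4^1)^2 ≡ 4^2 = 16 ≡ 16 (mod 37)
4^3 = 4^2 · 4^1 ≡ 16 · 4 ≡ 27 (mod 37).

27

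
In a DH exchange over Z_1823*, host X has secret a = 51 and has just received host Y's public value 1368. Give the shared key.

Shared key K = 1368^51 mod 1823.
1368^1 ≡ 1368 (mod 1823)
1368^2 = (1368^1)^2 ≡ 1368^2 = 1871424 ≡ 1026 (mod 1823)
1368^4 = (1368^2)^2 ≡ 1026^2 = 1052676 ≡ 805 (mod 1823)
1368^8 = (1368^4)^2 ≡ 805^2 = 648025 ≡ 860 (mod 1823)
1368^16 = (1368^8)^2 ≡ 860^2 = 739600 ≡ 1285 (mod 1823)
1368^32 = (1368^16)^2 ≡ 1285^2 = 1651225 ≡ 1410 (mod 1823)
1368^51 = 1368^32 · 1368^16 · 1368^2 · 1368^1 ≡ 1410 · 1285 · 1026 · 1368 ≡ 936 (mod 1823).

936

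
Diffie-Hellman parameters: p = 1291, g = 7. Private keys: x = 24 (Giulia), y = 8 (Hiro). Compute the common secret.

216

Giulia sends A = g^x mod p = 7^24 mod 1291.
7^1 ≡ 7 (mod 1291)
7^2 = (7^1)^2 ≡ 7^2 = 49 ≡ 49 (mod 1291)
7^4 = (7^2)^2 ≡ 49^2 = 2401 ≡ 1110 (mod 1291)
7^8 = (7^4)^2 ≡ 1110^2 = 1232100 ≡ 486 (mod 1291)
7^16 = (7^8)^2 ≡ 486^2 = 236196 ≡ 1234 (mod 1291)
7^24 = 7^16 · 7^8 ≡ 1234 · 486 ≡ 700 (mod 1291).
So A = 700. Hiro then computes K = A^y mod p = 700^8 mod 1291.
700^1 ≡ 700 (mod 1291)
700^2 = (700^1)^2 ≡ 700^2 = 490000 ≡ 711 (mod 1291)
700^4 = (700^2)^2 ≡ 711^2 = 505521 ≡ 740 (mod 1291)
700^8 = (700^4)^2 ≡ 740^2 = 547600 ≡ 216 (mod 1291)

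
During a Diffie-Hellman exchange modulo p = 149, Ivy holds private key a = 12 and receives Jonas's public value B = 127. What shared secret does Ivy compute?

Shared key K = 127^12 mod 149.
127^1 ≡ 127 (mod 149)
127^2 = (127^1)^2 ≡ 127^2 = 16129 ≡ 37 (mod 149)
127^4 = (127^2)^2 ≡ 37^2 = 1369 ≡ 28 (mod 149)
127^8 = (127^4)^2 ≡ 28^2 = 784 ≡ 39 (mod 149)
127^12 = 127^8 · 127^4 ≡ 39 · 28 ≡ 49 (mod 149).

49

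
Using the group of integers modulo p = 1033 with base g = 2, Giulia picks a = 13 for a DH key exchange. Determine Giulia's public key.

Public value = 2^13 (mod 1033).
2^1 ≡ 2 (mod 1033)
2^2 = (2^1)^2 ≡ 2^2 = 4 ≡ 4 (mod 1033)
2^4 = (2^2)^2 ≡ 4^2 = 16 ≡ 16 (mod 1033)
2^8 = (2^4)^2 ≡ 16^2 = 256 ≡ 256 (mod 1033)
2^13 = 2^8 · 2^4 · 2^1 ≡ 256 · 16 · 2 ≡ 961 (mod 1033).

961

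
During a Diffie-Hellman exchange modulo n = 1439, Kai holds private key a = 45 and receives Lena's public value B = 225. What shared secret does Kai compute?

222

Shared key K = 225^45 mod 1439.
225^1 ≡ 225 (mod 1439)
225^2 = (225^1)^2 ≡ 225^2 = 50625 ≡ 260 (mod 1439)
225^4 = (225^2)^2 ≡ 260^2 = 67600 ≡ 1406 (mod 1439)
225^8 = (225^4)^2 ≡ 1406^2 = 1976836 ≡ 1089 (mod 1439)
225^16 = (225^8)^2 ≡ 1089^2 = 1185921 ≡ 185 (mod 1439)
225^32 = (225^16)^2 ≡ 185^2 = 34225 ≡ 1128 (mod 1439)
225^45 = 225^32 · 225^8 · 225^4 · 225^1 ≡ 1128 · 1089 · 1406 · 225 ≡ 222 (mod 1439).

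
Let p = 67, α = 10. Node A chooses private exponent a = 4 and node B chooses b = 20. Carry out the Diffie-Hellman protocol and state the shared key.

56

Node B sends B = α^b mod p = 10^20 mod 67.
10^1 ≡ 10 (mod 67)
10^2 = (10^1)^2 ≡ 10^2 = 100 ≡ 33 (mod 67)
10^4 = (10^2)^2 ≡ 33^2 = 1089 ≡ 17 (mod 67)
10^8 = (10^4)^2 ≡ 17^2 = 289 ≡ 21 (mod 67)
10^16 = (10^8)^2 ≡ 21^2 = 441 ≡ 39 (mod 67)
10^20 = 10^16 · 10^4 ≡ 39 · 17 ≡ 60 (mod 67).
So B = 60. Node A then computes K = B^a mod p = 60^4 mod 67.
60^1 ≡ 60 (mod 67)
60^2 = (60^1)^2 ≡ 60^2 = 3600 ≡ 49 (mod 67)
60^4 = (60^2)^2 ≡ 49^2 = 2401 ≡ 56 (mod 67)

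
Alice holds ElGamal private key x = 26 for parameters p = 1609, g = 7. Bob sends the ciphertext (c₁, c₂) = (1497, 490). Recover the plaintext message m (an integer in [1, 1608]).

Shared mask s = c₁^x mod p = 1497^26 mod 1609.
1497^1 ≡ 1497 (mod 1609)
1497^2 = (1497^1)^2 ≡ 1497^2 = 2241009 ≡ 1281 (mod 1609)
1497^4 = (1497^2)^2 ≡ 1281^2 = 1640961 ≡ 1390 (mod 1609)
1497^8 = (1497^4)^2 ≡ 1390^2 = 1932100 ≡ 1300 (mod 1609)
1497^16 = (1497^8)^2 ≡ 1300^2 = 1690000 ≡ 550 (mod 1609)
1497^26 = 1497^16 · 1497^8 · 1497^2 ≡ 550 · 1300 · 1281 ≡ 1404 (mod 1609).
So s = 1404; s⁻¹ ≡ 934 (mod 1609).
m = c₂ · s⁻¹ mod 1609 = 490 · 934 mod 1609 = 704.

704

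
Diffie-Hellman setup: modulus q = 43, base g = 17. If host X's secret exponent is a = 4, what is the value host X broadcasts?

Public value = 17^4 mod 43.
17^1 ≡ 17 (mod 43)
17^2 = (17^1)^2 ≡ 17^2 = 289 ≡ 31 (mod 43)
17^4 = (17^2)^2 ≡ 31^2 = 961 ≡ 15 (mod 43)

15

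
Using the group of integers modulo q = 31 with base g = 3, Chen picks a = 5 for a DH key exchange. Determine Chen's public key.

26

Public value = 3^5 mod 31.
3^1 ≡ 3 (mod 31)
3^2 = (3^1)^2 ≡ 3^2 = 9 ≡ 9 (mod 31)
3^4 = (3^2)^2 ≡ 9^2 = 81 ≡ 19 (mod 31)
3^5 = 3^4 · 3^1 ≡ 19 · 3 ≡ 26 (mod 31).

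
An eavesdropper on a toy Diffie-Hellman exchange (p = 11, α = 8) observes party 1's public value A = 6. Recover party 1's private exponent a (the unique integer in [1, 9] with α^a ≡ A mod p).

3

Try successive powers of 8 modulo 11:
8^1 ≡ 8
8^2 ≡ 9
8^3 ≡ 6
Found: a = 3.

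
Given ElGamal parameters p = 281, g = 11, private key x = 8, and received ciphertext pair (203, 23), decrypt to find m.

193

Shared mask s = c₁^x mod p = 203^8 mod 281.
203^1 ≡ 203 (mod 281)
203^2 = (203^1)^2 ≡ 203^2 = 41209 ≡ 183 (mod 281)
203^4 = (203^2)^2 ≡ 183^2 = 33489 ≡ 50 (mod 281)
203^8 = (203^4)^2 ≡ 50^2 = 2500 ≡ 252 (mod 281)
So s = 252; s⁻¹ ≡ 155 (mod 281).
m = c₂ · s⁻¹ mod 281 = 23 · 155 mod 281 = 193.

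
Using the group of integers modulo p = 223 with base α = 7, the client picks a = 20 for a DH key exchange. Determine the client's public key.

41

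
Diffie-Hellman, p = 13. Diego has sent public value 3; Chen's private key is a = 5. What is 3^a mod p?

Shared key K = 3^5 mod 13.
3^1 ≡ 3 (mod 13)
3^2 = (3^1)^2 ≡ 3^2 = 9 ≡ 9 (mod 13)
3^4 = (3^2)^2 ≡ 9^2 = 81 ≡ 3 (mod 13)
3^5 = 3^4 · 3^1 ≡ 3 · 3 ≡ 9 (mod 13).

9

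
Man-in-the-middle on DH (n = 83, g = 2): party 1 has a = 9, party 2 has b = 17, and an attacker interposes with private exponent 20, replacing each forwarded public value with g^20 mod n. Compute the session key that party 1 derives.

Party 1 receives an attacker's public value M = 2^20 mod 83 instead of the honest one.
2^1 ≡ 2 (mod 83)
2^2 = (2^1)^2 ≡ 2^2 = 4 ≡ 4 (mod 83)
2^4 = (2^2)^2 ≡ 4^2 = 16 ≡ 16 (mod 83)
2^8 = (2^4)^2 ≡ 16^2 = 256 ≡ 7 (mod 83)
2^16 = (2^8)^2 ≡ 7^2 = 49 ≡ 49 (mod 83)
2^20 = 2^16 · 2^4 ≡ 49 · 16 ≡ 37 (mod 83).
So M = 37. Party 1 computes K = M^9 mod 83.
37^1 ≡ 37 (mod 83)
37^2 = (37^1)^2 ≡ 37^2 = 1369 ≡ 41 (mod 83)
37^4 = (37^2)^2 ≡ 41^2 = 1681 ≡ 21 (mod 83)
37^8 = (37^4)^2 ≡ 21^2 = 441 ≡ 26 (mod 83)
37^9 = 37^8 · 37^1 ≡ 26 · 37 ≡ 49 (mod 83).

49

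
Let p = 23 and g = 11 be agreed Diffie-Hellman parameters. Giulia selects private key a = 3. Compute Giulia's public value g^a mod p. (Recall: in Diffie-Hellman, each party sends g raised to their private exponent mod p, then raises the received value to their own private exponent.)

Public value = 11^3 mod 23.
11^1 ≡ 11 (mod 23)
11^2 = (11^1)^2 ≡ 11^2 = 121 ≡ 6 (mod 23)
11^3 = 11^2 · 11^1 ≡ 6 · 11 ≡ 20 (mod 23).

20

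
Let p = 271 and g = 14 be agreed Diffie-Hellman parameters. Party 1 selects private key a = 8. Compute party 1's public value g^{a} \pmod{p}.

Public value = 14^{8} \pmod{271}.
14^1 ≡ 14 (mod 271)
14^2 = (14^1)^2 ≡ 14^2 = 196 ≡ 196 (mod 271)
14^4 = (14^2)^2 ≡ 196^2 = 38416 ≡ 205 (mod 271)
14^8 = (14^4)^2 ≡ 205^2 = 42025 ≡ 20 (mod 271)

20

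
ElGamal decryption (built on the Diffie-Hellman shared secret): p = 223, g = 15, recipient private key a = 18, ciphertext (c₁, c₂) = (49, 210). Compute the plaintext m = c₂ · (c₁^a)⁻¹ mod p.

132

Shared mask s = c₁^a mod p = 49^18 mod 223.
49^1 ≡ 49 (mod 223)
49^2 = (49^1)^2 ≡ 49^2 = 2401 ≡ 171 (mod 223)
49^4 = (49^2)^2 ≡ 171^2 = 29241 ≡ 28 (mod 223)
49^8 = (49^4)^2 ≡ 28^2 = 784 ≡ 115 (mod 223)
49^16 = (49^8)^2 ≡ 115^2 = 13225 ≡ 68 (mod 223)
49^18 = 49^16 · 49^2 ≡ 68 · 171 ≡ 32 (mod 223).
So s = 32; s⁻¹ ≡ 7 (mod 223).
m = c₂ · s⁻¹ mod 223 = 210 · 7 mod 223 = 132.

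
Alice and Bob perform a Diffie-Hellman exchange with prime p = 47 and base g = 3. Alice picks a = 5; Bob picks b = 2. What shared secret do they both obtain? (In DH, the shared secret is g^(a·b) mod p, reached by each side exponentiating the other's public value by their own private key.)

17

Bob sends B = g^b mod p = 3^2 mod 47.
3^1 ≡ 3 (mod 47)
3^2 = (3^1)^2 ≡ 3^2 = 9 ≡ 9 (mod 47)
So B = 9. Alice then computes K = B^a mod p = 9^5 mod 47.
9^1 ≡ 9 (mod 47)
9^2 = (9^1)^2 ≡ 9^2 = 81 ≡ 34 (mod 47)
9^4 = (9^2)^2 ≡ 34^2 = 1156 ≡ 28 (mod 47)
9^5 = 9^4 · 9^1 ≡ 28 · 9 ≡ 17 (mod 47).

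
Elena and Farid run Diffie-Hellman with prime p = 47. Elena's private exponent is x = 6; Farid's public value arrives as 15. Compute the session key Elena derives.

34

Shared key K = 15^6 mod 47.
15^1 ≡ 15 (mod 47)
15^2 = (15^1)^2 ≡ 15^2 = 225 ≡ 37 (mod 47)
15^4 = (15^2)^2 ≡ 37^2 = 1369 ≡ 6 (mod 47)
15^6 = 15^4 · 15^2 ≡ 6 · 37 ≡ 34 (mod 47).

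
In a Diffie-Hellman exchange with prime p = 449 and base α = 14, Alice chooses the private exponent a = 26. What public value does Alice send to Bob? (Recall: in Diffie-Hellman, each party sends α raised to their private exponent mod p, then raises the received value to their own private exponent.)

343

Public value = 14^26 mod 449.
14^1 ≡ 14 (mod 449)
14^2 = (14^1)^2 ≡ 14^2 = 196 ≡ 196 (mod 449)
14^4 = (14^2)^2 ≡ 196^2 = 38416 ≡ 251 (mod 449)
14^8 = (14^4)^2 ≡ 251^2 = 63001 ≡ 141 (mod 449)
14^16 = (14^8)^2 ≡ 141^2 = 19881 ≡ 125 (mod 449)
14^26 = 14^16 · 14^8 · 14^2 ≡ 125 · 141 · 196 ≡ 343 (mod 449).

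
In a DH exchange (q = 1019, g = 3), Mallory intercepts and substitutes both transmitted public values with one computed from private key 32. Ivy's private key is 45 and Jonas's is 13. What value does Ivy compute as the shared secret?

Ivy receives Mallory's public value M = 3^32 mod 1019 instead of the honest one.
3^1 ≡ 3 (mod 1019)
3^2 = (3^1)^2 ≡ 3^2 = 9 ≡ 9 (mod 1019)
3^4 = (3^2)^2 ≡ 9^2 = 81 ≡ 81 (mod 1019)
3^8 = (3^4)^2 ≡ 81^2 = 6561 ≡ 447 (mod 1019)
3^16 = (3^8)^2 ≡ 447^2 = 199809 ≡ 85 (mod 1019)
3^32 = (3^16)^2 ≡ 85^2 = 7225 ≡ 92 (mod 1019)
So M = 92. Ivy computes K = M^45 mod 1019.
92^1 ≡ 92 (mod 1019)
92^2 = (92^1)^2 ≡ 92^2 = 8464 ≡ 312 (mod 1019)
92^4 = (92^2)^2 ≡ 312^2 = 97344 ≡ 539 (mod 1019)
92^8 = (92^4)^2 ≡ 539^2 = 290521 ≡ 106 (mod 1019)
92^16 = (92^8)^2 ≡ 106^2 = 11236 ≡ 27 (mod 1019)
92^32 = (92^16)^2 ≡ 27^2 = 729 ≡ 729 (mod 1019)
92^45 = 92^32 · 92^8 · 92^4 · 92^1 ≡ 729 · 106 · 539 · 92 ≡ 227 (mod 1019).

227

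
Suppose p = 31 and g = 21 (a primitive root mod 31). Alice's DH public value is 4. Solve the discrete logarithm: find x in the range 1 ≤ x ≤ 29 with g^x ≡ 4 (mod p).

Try successive powers of 21 modulo 31:
21^1 ≡ 21
21^2 ≡ 7
21^3 ≡ 23
21^4 ≡ 18
21^5 ≡ 6
21^6 ≡ 2
21^7 ≡ 11
21^8 ≡ 14
21^9 ≡ 15
21^10 ≡ 5
21^11 ≡ 12
21^12 ≡ 4
Found: x = 12.

12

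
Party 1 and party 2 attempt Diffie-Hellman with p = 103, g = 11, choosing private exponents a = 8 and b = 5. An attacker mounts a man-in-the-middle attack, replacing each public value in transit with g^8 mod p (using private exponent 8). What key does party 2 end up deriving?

Party 2 receives an attacker's public value M = 11^8 mod 103 instead of the honest one.
11^1 ≡ 11 (mod 103)
11^2 = (11^1)^2 ≡ 11^2 = 121 ≡ 18 (mod 103)
11^4 = (11^2)^2 ≡ 18^2 = 324 ≡ 15 (mod 103)
11^8 = (11^4)^2 ≡ 15^2 = 225 ≡ 19 (mod 103)
So M = 19. Party 2 computes K = M^5 mod 103.
19^1 ≡ 19 (mod 103)
19^2 = (19^1)^2 ≡ 19^2 = 361 ≡ 52 (mod 103)
19^4 = (19^2)^2 ≡ 52^2 = 2704 ≡ 26 (mod 103)
19^5 = 19^4 · 19^1 ≡ 26 · 19 ≡ 82 (mod 103).

82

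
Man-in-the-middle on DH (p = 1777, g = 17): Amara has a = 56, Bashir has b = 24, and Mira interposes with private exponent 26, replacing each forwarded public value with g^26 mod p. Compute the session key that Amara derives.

Amara receives Mira's public value M = 17^26 mod 1777 instead of the honest one.
17^1 ≡ 17 (mod 1777)
17^2 = (17^1)^2 ≡ 17^2 = 289 ≡ 289 (mod 1777)
17^4 = (17^2)^2 ≡ 289^2 = 83521 ≡ 2 (mod 1777)
17^8 = (17^4)^2 ≡ 2^2 = 4 ≡ 4 (mod 1777)
17^16 = (17^8)^2 ≡ 4^2 = 16 ≡ 16 (mod 1777)
17^26 = 17^16 · 17^8 · 17^2 ≡ 16 · 4 · 289 ≡ 726 (mod 1777).
So M = 726. Amara computes K = M^56 mod 1777.
726^1 ≡ 726 (mod 1777)
726^2 = (726^1)^2 ≡ 726^2 = 527076 ≡ 1084 (mod 1777)
726^4 = (726^2)^2 ≡ 1084^2 = 1175056 ≡ 459 (mod 1777)
726^8 = (726^4)^2 ≡ 459^2 = 210681 ≡ 995 (mod 1777)
726^16 = (726^8)^2 ≡ 995^2 = 990025 ≡ 236 (mod 1777)
726^32 = (726^16)^2 ≡ 236^2 = 55696 ≡ 609 (mod 1777)
726^56 = 726^32 · 726^16 · 726^8 ≡ 609 · 236 · 995 ≡ 1305 (mod 1777).

1305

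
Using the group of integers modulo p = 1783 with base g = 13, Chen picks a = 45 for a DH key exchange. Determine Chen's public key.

1094

Public value = 13^{45} \pmod{1783}.
13^1 ≡ 13 (mod 1783)
13^2 = (13^1)^2 ≡ 13^2 = 169 ≡ 169 (mod 1783)
13^4 = (13^2)^2 ≡ 169^2 = 28561 ≡ 33 (mod 1783)
13^8 = (13^4)^2 ≡ 33^2 = 1089 ≡ 1089 (mod 1783)
13^16 = (13^8)^2 ≡ 1089^2 = 1185921 ≡ 226 (mod 1783)
13^32 = (13^16)^2 ≡ 226^2 = 51076 ≡ 1152 (mod 1783)
13^45 = 13^32 · 13^8 · 13^4 · 13^1 ≡ 1152 · 1089 · 33 · 13 ≡ 1094 (mod 1783).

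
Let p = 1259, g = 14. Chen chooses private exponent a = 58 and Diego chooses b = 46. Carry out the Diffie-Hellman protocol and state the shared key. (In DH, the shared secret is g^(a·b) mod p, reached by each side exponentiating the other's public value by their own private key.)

Chen sends A = g^a mod p = 14^58 mod 1259.
14^1 ≡ 14 (mod 1259)
14^2 = (14^1)^2 ≡ 14^2 = 196 ≡ 196 (mod 1259)
14^4 = (14^2)^2 ≡ 196^2 = 38416 ≡ 646 (mod 1259)
14^8 = (14^4)^2 ≡ 646^2 = 417316 ≡ 587 (mod 1259)
14^16 = (14^8)^2 ≡ 587^2 = 344569 ≡ 862 (mod 1259)
14^32 = (14^16)^2 ≡ 862^2 = 743044 ≡ 234 (mod 1259)
14^58 = 14^32 · 14^16 · 14^8 · 14^2 ≡ 234 · 862 · 587 · 196 ≡ 1026 (mod 1259).
So A = 1026. Diego then computes K = A^b mod p = 1026^46 mod 1259.
1026^1 ≡ 1026 (mod 1259)
1026^2 = (1026^1)^2 ≡ 1026^2 = 1052676 ≡ 152 (mod 1259)
1026^4 = (1026^2)^2 ≡ 152^2 = 23104 ≡ 442 (mod 1259)
1026^8 = (1026^4)^2 ≡ 442^2 = 195364 ≡ 219 (mod 1259)
1026^16 = (1026^8)^2 ≡ 219^2 = 47961 ≡ 119 (mod 1259)
1026^32 = (1026^16)^2 ≡ 119^2 = 14161 ≡ 312 (mod 1259)
1026^46 = 1026^32 · 1026^8 · 1026^4 · 1026^2 ≡ 312 · 219 · 442 · 152 ≡ 178 (mod 1259).

178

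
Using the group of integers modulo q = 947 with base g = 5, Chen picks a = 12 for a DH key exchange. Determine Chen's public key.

Public value = 5^12 (mod 947).
5^1 ≡ 5 (mod 947)
5^2 = (5^1)^2 ≡ 5^2 = 25 ≡ 25 (mod 947)
5^4 = (5^2)^2 ≡ 25^2 = 625 ≡ 625 (mod 947)
5^8 = (5^4)^2 ≡ 625^2 = 390625 ≡ 461 (mod 947)
5^12 = 5^8 · 5^4 ≡ 461 · 625 ≡ 237 (mod 947).

237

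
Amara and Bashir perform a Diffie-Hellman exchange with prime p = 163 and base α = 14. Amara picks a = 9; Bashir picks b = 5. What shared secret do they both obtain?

140

Amara sends A = α^a mod p = 14^9 mod 163.
14^1 ≡ 14 (mod 163)
14^2 = (14^1)^2 ≡ 14^2 = 196 ≡ 33 (mod 163)
14^4 = (14^2)^2 ≡ 33^2 = 1089 ≡ 111 (mod 163)
14^8 = (14^4)^2 ≡ 111^2 = 12321 ≡ 96 (mod 163)
14^9 = 14^8 · 14^1 ≡ 96 · 14 ≡ 40 (mod 163).
So A = 40. Bashir then computes K = A^b mod p = 40^5 mod 163.
40^1 ≡ 40 (mod 163)
40^2 = (40^1)^2 ≡ 40^2 = 1600 ≡ 133 (mod 163)
40^4 = (40^2)^2 ≡ 133^2 = 17689 ≡ 85 (mod 163)
40^5 = 40^4 · 40^1 ≡ 85 · 40 ≡ 140 (mod 163).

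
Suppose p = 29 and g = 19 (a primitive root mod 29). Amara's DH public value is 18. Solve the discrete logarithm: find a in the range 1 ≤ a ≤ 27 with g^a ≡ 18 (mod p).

23

Try successive powers of 19 modulo 29:
19^1 ≡ 19
19^2 ≡ 13
19^3 ≡ 15
19^4 ≡ 24
19^5 ≡ 21
19^6 ≡ 22
19^7 ≡ 12
19^8 ≡ 25
19^9 ≡ 11
19^10 ≡ 6
19^11 ≡ 27
19^12 ≡ 20
19^13 ≡ 3
19^14 ≡ 28
19^15 ≡ 10
19^16 ≡ 16
19^17 ≡ 14
19^18 ≡ 5
19^19 ≡ 8
19^20 ≡ 7
19^21 ≡ 17
19^22 ≡ 4
19^23 ≡ 18
Found: a = 23.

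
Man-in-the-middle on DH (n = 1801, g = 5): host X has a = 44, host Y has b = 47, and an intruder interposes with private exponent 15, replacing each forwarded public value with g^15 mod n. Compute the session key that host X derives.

1234

Host X receives an intruder's public value M = 5^15 mod 1801 instead of the honest one.
5^1 ≡ 5 (mod 1801)
5^2 = (5^1)^2 ≡ 5^2 = 25 ≡ 25 (mod 1801)
5^4 = (5^2)^2 ≡ 25^2 = 625 ≡ 625 (mod 1801)
5^8 = (5^4)^2 ≡ 625^2 = 390625 ≡ 1609 (mod 1801)
5^15 = 5^8 · 5^4 · 5^2 · 5^1 ≡ 1609 · 625 · 25 · 5 ≡ 529 (mod 1801).
So M = 529. Host X computes K = M^44 mod 1801.
529^1 ≡ 529 (mod 1801)
529^2 = (529^1)^2 ≡ 529^2 = 279841 ≡ 686 (mod 1801)
529^4 = (529^2)^2 ≡ 686^2 = 470596 ≡ 535 (mod 1801)
529^8 = (529^4)^2 ≡ 535^2 = 286225 ≡ 1667 (mod 1801)
529^16 = (529^8)^2 ≡ 1667^2 = 2778889 ≡ 1747 (mod 1801)
529^32 = (529^16)^2 ≡ 1747^2 = 3052009 ≡ 1115 (mod 1801)
529^44 = 529^32 · 529^8 · 529^4 ≡ 1115 · 1667 · 535 ≡ 1234 (mod 1801).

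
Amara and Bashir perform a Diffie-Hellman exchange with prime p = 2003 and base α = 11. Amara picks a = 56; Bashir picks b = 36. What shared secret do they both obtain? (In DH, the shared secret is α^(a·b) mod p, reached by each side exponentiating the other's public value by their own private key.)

256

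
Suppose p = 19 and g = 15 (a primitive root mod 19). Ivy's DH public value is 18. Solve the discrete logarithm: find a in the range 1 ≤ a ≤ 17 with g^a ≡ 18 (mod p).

9

Try successive powers of 15 modulo 19:
15^1 ≡ 15
15^2 ≡ 16
15^3 ≡ 12
15^4 ≡ 9
15^5 ≡ 2
15^6 ≡ 11
15^7 ≡ 13
15^8 ≡ 5
15^9 ≡ 18
Found: a = 9.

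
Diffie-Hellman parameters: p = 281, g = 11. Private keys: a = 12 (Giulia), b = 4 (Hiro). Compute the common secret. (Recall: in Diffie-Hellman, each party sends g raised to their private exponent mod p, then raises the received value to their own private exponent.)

64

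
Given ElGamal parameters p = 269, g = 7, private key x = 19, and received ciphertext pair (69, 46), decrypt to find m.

Shared mask s = c₁^x mod p = 69^19 mod 269.
69^1 ≡ 69 (mod 269)
69^2 = (69^1)^2 ≡ 69^2 = 4761 ≡ 188 (mod 269)
69^4 = (69^2)^2 ≡ 188^2 = 35344 ≡ 105 (mod 269)
69^8 = (69^4)^2 ≡ 105^2 = 11025 ≡ 265 (mod 269)
69^16 = (69^8)^2 ≡ 265^2 = 70225 ≡ 16 (mod 269)
69^19 = 69^16 · 69^2 · 69^1 ≡ 16 · 188 · 69 ≡ 153 (mod 269).
So s = 153; s⁻¹ ≡ 160 (mod 269).
m = c₂ · s⁻¹ mod 269 = 46 · 160 mod 269 = 97.

97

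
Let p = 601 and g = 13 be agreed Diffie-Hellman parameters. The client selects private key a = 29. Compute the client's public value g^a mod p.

Public value = 13^29 mod 601.
13^1 ≡ 13 (mod 601)
13^2 = (13^1)^2 ≡ 13^2 = 169 ≡ 169 (mod 601)
13^4 = (13^2)^2 ≡ 169^2 = 28561 ≡ 314 (mod 601)
13^8 = (13^4)^2 ≡ 314^2 = 98596 ≡ 32 (mod 601)
13^16 = (13^8)^2 ≡ 32^2 = 1024 ≡ 423 (mod 601)
13^29 = 13^16 · 13^8 · 13^4 · 13^1 ≡ 423 · 32 · 314 · 13 ≡ 416 (mod 601).

416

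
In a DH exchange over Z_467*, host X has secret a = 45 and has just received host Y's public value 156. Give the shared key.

145

Shared key K = 156^45 mod 467.
156^1 ≡ 156 (mod 467)
156^2 = (156^1)^2 ≡ 156^2 = 24336 ≡ 52 (mod 467)
156^4 = (156^2)^2 ≡ 52^2 = 2704 ≡ 369 (mod 467)
156^8 = (156^4)^2 ≡ 369^2 = 136161 ≡ 264 (mod 467)
156^16 = (156^8)^2 ≡ 264^2 = 69696 ≡ 113 (mod 467)
156^32 = (156^16)^2 ≡ 113^2 = 12769 ≡ 160 (mod 467)
156^45 = 156^32 · 156^8 · 156^4 · 156^1 ≡ 160 · 264 · 369 · 156 ≡ 145 (mod 467).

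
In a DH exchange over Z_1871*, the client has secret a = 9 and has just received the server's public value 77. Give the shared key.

Shared key K = 77^9 mod 1871.
77^1 ≡ 77 (mod 1871)
77^2 = (77^1)^2 ≡ 77^2 = 5929 ≡ 316 (mod 1871)
77^4 = (77^2)^2 ≡ 316^2 = 99856 ≡ 693 (mod 1871)
77^8 = (77^4)^2 ≡ 693^2 = 480249 ≡ 1273 (mod 1871)
77^9 = 77^8 · 77^1 ≡ 1273 · 77 ≡ 729 (mod 1871).

729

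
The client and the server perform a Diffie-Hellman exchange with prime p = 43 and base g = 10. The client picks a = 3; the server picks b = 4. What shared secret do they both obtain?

21

The server sends B = g^b mod p = 10^4 mod 43.
10^1 ≡ 10 (mod 43)
10^2 = (10^1)^2 ≡ 10^2 = 100 ≡ 14 (mod 43)
10^4 = (10^2)^2 ≡ 14^2 = 196 ≡ 24 (mod 43)
So B = 24. The client then computes K = B^a mod p = 24^3 mod 43.
24^1 ≡ 24 (mod 43)
24^2 = (24^1)^2 ≡ 24^2 = 576 ≡ 17 (mod 43)
24^3 = 24^2 · 24^1 ≡ 17 · 24 ≡ 21 (mod 43).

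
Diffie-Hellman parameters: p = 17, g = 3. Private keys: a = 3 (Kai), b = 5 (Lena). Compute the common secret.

6

Kai sends A = g^a mod p = 3^3 mod 17.
3^1 ≡ 3 (mod 17)
3^2 = (3^1)^2 ≡ 3^2 = 9 ≡ 9 (mod 17)
3^3 = 3^2 · 3^1 ≡ 9 · 3 ≡ 10 (mod 17).
So A = 10. Lena then computes K = A^b mod p = 10^5 mod 17.
10^1 ≡ 10 (mod 17)
10^2 = (10^1)^2 ≡ 10^2 = 100 ≡ 15 (mod 17)
10^4 = (10^2)^2 ≡ 15^2 = 225 ≡ 4 (mod 17)
10^5 = 10^4 · 10^1 ≡ 4 · 10 ≡ 6 (mod 17).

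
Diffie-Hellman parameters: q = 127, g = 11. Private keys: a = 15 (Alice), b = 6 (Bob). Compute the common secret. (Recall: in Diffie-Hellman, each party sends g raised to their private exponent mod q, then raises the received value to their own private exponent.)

Alice sends A = g^a mod q = 11^15 mod 127.
11^1 ≡ 11 (mod 127)
11^2 = (11^1)^2 ≡ 11^2 = 121 ≡ 121 (mod 127)
11^4 = (11^2)^2 ≡ 121^2 = 14641 ≡ 36 (mod 127)
11^8 = (11^4)^2 ≡ 36^2 = 1296 ≡ 26 (mod 127)
11^15 = 11^8 · 11^4 · 11^2 · 11^1 ≡ 26 · 36 · 121 · 11 ≡ 73 (mod 127).
So A = 73. Bob then computes K = A^b mod q = 73^6 mod 127.
73^1 ≡ 73 (mod 127)
73^2 = (73^1)^2 ≡ 73^2 = 5329 ≡ 122 (mod 127)
73^4 = (73^2)^2 ≡ 122^2 = 14884 ≡ 25 (mod 127)
73^6 = 73^4 · 73^2 ≡ 25 · 122 ≡ 2 (mod 127).

2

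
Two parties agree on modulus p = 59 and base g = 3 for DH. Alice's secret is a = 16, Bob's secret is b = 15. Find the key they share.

Bob sends B = g^b mod p = 3^15 mod 59.
3^1 ≡ 3 (mod 59)
3^2 = (3^1)^2 ≡ 3^2 = 9 ≡ 9 (mod 59)
3^4 = (3^2)^2 ≡ 9^2 = 81 ≡ 22 (mod 59)
3^8 = (3^4)^2 ≡ 22^2 = 484 ≡ 12 (mod 59)
3^15 = 3^8 · 3^4 · 3^2 · 3^1 ≡ 12 · 22 · 9 · 3 ≡ 48 (mod 59).
So B = 48. Alice then computes K = B^a mod p = 48^16 mod 59.
48^1 ≡ 48 (mod 59)
48^2 = (48^1)^2 ≡ 48^2 = 2304 ≡ 3 (mod 59)
48^4 = (48^2)^2 ≡ 3^2 = 9 ≡ 9 (mod 59)
48^8 = (48^4)^2 ≡ 9^2 = 81 ≡ 22 (mod 59)
48^16 = (48^8)^2 ≡ 22^2 = 484 ≡ 12 (mod 59)

12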